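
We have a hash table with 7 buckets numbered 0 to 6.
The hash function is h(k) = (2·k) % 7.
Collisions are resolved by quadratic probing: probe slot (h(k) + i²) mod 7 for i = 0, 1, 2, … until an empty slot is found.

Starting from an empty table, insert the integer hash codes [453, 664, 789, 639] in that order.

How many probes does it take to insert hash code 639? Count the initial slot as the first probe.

453 hashes to 3; slot 3 is free -> place at 3.
664 hashes to 5; slot 5 is free -> place at 5.
789 hashes to 3; 3 taken -> place at 4.
639 hashes to 4; 4,5 taken -> place at 1.
Table: [—, 639, —, 453, 789, 664, —]

3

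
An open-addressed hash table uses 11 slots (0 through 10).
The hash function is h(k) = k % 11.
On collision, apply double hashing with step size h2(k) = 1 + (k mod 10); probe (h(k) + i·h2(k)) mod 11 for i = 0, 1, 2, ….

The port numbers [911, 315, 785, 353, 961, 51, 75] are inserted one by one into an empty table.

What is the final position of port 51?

911: h=9 => slot 9
315: h=7 => slot 7
785: h=4 => slot 4
353: h=1 => slot 1
961: h=4, h2=2, probe 4,6 => slot 6
51: h=7, h2=2, probe 7,9,0 => slot 0
75: h=9, h2=6, probe 9,4,10 => slot 10
Table: [51, 353, -, -, 785, -, 961, 315, -, 911, 75]

0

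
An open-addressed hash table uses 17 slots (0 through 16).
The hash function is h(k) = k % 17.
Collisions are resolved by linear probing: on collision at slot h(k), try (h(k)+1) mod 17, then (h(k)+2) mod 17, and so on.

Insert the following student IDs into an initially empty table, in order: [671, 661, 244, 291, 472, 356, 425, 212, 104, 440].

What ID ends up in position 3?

104

671 hashes to 8; slot 8 is free → place at 8.
661 hashes to 15; slot 15 is free → place at 15.
244 hashes to 6; slot 6 is free → place at 6.
291 hashes to 2; slot 2 is free → place at 2.
472 hashes to 13; slot 13 is free → place at 13.
356 hashes to 16; slot 16 is free → place at 16.
425 hashes to 0; slot 0 is free → place at 0.
212 hashes to 8; 8 taken → place at 9.
104 hashes to 2; 2 taken → place at 3.
440 hashes to 15; 15,16,0 taken → place at 1.
Table: [425, 440, 291, 104, _, _, 244, _, 671, 212, _, _, _, 472, _, 661, 356]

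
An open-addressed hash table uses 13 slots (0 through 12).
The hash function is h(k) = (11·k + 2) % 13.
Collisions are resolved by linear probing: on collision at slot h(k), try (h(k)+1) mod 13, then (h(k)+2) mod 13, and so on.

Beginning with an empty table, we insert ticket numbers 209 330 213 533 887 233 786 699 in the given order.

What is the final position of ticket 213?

6

209: h=0 => slot 0
330: h=5 => slot 5
213: h=5, probe 5,6 => slot 6
533: h=2 => slot 2
887: h=9 => slot 9
233: h=4 => slot 4
786: h=3 => slot 3
699: h=8 => slot 8
Table: [209, -, 533, 786, 233, 330, 213, -, 699, 887, -, -, -]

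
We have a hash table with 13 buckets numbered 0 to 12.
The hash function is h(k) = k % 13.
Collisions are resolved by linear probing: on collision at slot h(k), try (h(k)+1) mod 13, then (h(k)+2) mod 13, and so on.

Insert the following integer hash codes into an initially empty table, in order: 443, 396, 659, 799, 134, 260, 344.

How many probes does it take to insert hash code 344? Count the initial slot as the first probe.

3

Insert 443: h=1, slot 1 empty => index 1.
Insert 396: h=6, slot 6 empty => index 6.
Insert 659: h=9, slot 9 empty => index 9.
Insert 799: h=6, slot 6 occupied => index 7.
Insert 134: h=4, slot 4 empty => index 4.
Insert 260: h=0, slot 0 empty => index 0.
Insert 344: h=6, slots 6,7 occupied => index 8.
Table: [260, 443, ., ., 134, ., 396, 799, 344, 659, ., ., .]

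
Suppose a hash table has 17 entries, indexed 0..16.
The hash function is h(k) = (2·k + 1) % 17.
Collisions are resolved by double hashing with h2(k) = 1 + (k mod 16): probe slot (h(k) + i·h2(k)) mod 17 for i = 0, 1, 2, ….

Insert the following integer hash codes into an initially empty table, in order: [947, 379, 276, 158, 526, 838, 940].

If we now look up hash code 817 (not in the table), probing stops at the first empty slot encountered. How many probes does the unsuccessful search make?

2

947: h=8 => slot 8
379: h=11 => slot 11
276: h=9 => slot 9
158: h=11, h2=15, probe 11,9,7 => slot 7
526: h=16 => slot 16
838: h=11, h2=7, probe 11,1 => slot 1
940: h=11, h2=13, probe 11,7,3 => slot 3
Table: [-, 838, -, 940, -, -, -, 158, 947, 276, -, 379, -, -, -, -, 526]
Lookup 817: h=3, h2=2, probe 3,5 → slot 5 empty, not found.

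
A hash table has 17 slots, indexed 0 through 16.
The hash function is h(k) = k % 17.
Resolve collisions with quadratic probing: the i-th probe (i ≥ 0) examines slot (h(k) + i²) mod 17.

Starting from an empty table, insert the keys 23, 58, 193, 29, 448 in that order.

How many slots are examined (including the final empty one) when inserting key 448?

Insert 23: h=6, slot 6 empty → index 6.
Insert 58: h=7, slot 7 empty → index 7.
Insert 193: h=6, slots 6,7 occupied → index 10.
Insert 29: h=12, slot 12 empty → index 12.
Insert 448: h=6, slots 6,7,10 occupied → index 15.
Table: [∅, ∅, ∅, ∅, ∅, ∅, 23, 58, ∅, ∅, 193, ∅, 29, ∅, ∅, 448, ∅]

4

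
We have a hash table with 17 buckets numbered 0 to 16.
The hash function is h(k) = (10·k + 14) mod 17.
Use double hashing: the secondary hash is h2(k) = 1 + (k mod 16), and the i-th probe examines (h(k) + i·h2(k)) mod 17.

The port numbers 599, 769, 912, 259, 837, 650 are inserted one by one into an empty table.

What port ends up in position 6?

912

599 hashes to 3; slot 3 is free => place at 3.
769 hashes to 3, h2=2; 3 taken => place at 5.
912 hashes to 5, h2=1; 5 taken => place at 6.
259 hashes to 3, h2=4; 3 taken => place at 7.
837 hashes to 3, h2=6; 3 taken => place at 9.
650 hashes to 3, h2=11; 3 taken => place at 14.
Table: [., ., ., 599, ., 769, 912, 259, ., 837, ., ., ., ., 650, ., .]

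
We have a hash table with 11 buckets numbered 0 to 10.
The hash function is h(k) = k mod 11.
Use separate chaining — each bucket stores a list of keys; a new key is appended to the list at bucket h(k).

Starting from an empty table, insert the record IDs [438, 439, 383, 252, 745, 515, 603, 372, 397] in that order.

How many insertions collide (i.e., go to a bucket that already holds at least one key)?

5

Insert 438: h=9, bucket 9 empty → new chain.
Insert 439: h=10, bucket 10 empty → new chain.
Insert 383: h=9, bucket 9 nonempty → append to chain.
Insert 252: h=10, bucket 10 nonempty → append to chain.
Insert 745: h=8, bucket 8 empty → new chain.
Insert 515: h=9, bucket 9 nonempty → append to chain.
Insert 603: h=9, bucket 9 nonempty → append to chain.
Insert 372: h=9, bucket 9 nonempty → append to chain.
Insert 397: h=1, bucket 1 empty → new chain.
Final buckets:
0: ∅
1: 397
2: ∅
3: ∅
4: ∅
5: ∅
6: ∅
7: ∅
8: 745
9: 438 -> 383 -> 515 -> 603 -> 372
10: 439 -> 252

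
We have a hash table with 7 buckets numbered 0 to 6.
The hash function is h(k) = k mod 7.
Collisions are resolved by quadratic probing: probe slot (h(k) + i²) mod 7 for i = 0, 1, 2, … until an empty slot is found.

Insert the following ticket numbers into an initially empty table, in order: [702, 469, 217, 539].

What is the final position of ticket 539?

Insert 702: h=2, slot 2 empty → index 2.
Insert 469: h=0, slot 0 empty → index 0.
Insert 217: h=0, slot 0 occupied → index 1.
Insert 539: h=0, slots 0,1 occupied → index 4.
Table: [469, 217, 702, —, 539, —, —]

4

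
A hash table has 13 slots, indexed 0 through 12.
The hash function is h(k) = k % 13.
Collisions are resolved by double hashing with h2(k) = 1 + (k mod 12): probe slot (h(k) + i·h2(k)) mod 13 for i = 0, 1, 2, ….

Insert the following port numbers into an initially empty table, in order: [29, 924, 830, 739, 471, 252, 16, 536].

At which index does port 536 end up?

Insert 29: h=3, slot 3 empty → index 3.
Insert 924: h=1, slot 1 empty → index 1.
Insert 830: h=11, slot 11 empty → index 11.
Insert 739: h=11, h2=8, slot 11 occupied → index 6.
Insert 471: h=3, h2=4, slot 3 occupied → index 7.
Insert 252: h=5, slot 5 empty → index 5.
Insert 16: h=3, h2=5, slot 3 occupied → index 8.
Insert 536: h=3, h2=9, slot 3 occupied → index 12.
Table: [∅, 924, ∅, 29, ∅, 252, 739, 471, 16, ∅, ∅, 830, 536]

12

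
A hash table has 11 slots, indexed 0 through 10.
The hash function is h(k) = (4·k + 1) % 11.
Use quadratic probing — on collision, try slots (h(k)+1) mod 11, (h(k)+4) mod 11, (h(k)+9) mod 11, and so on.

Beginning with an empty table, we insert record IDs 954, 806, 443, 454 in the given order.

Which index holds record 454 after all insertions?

Insert 954: h=0, slot 0 empty => index 0.
Insert 806: h=2, slot 2 empty => index 2.
Insert 443: h=2, slot 2 occupied => index 3.
Insert 454: h=2, slots 2,3 occupied => index 6.
Table: [954, —, 806, 443, —, —, 454, —, —, —, —]

6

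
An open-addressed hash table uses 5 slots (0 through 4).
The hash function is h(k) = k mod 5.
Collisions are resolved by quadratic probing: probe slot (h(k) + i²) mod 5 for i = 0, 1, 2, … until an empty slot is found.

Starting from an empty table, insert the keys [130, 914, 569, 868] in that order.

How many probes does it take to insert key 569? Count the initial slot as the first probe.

Insert 130: h=0, slot 0 empty -> index 0.
Insert 914: h=4, slot 4 empty -> index 4.
Insert 569: h=4, slots 4,0 occupied -> index 3.
Insert 868: h=3, slots 3,4 occupied -> index 2.
Table: [130, —, 868, 569, 914]

3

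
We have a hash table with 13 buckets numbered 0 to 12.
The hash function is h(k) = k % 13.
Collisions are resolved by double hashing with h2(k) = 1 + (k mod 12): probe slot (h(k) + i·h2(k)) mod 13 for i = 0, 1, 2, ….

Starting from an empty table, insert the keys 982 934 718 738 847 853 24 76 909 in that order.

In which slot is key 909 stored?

982 hashes to 7; slot 7 is free => place at 7.
934 hashes to 11; slot 11 is free => place at 11.
718 hashes to 3; slot 3 is free => place at 3.
738 hashes to 10; slot 10 is free => place at 10.
847 hashes to 2; slot 2 is free => place at 2.
853 hashes to 8; slot 8 is free => place at 8.
24 hashes to 11, h2=1; 11 taken => place at 12.
76 hashes to 11, h2=5; 11,3,8 taken => place at 0.
909 hashes to 12, h2=10; 12 taken => place at 9.
Table: [76, _, 847, 718, _, _, _, 982, 853, 909, 738, 934, 24]

9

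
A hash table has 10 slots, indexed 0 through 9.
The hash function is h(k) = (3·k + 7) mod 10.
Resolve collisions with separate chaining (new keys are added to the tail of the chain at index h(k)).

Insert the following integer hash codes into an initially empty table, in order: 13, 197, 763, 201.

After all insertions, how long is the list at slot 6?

2

Insert 13: h=6, bucket 6 empty → new chain.
Insert 197: h=8, bucket 8 empty → new chain.
Insert 763: h=6, bucket 6 nonempty → append to chain.
Insert 201: h=0, bucket 0 empty → new chain.
Final buckets:
0: 201
1: _
2: _
3: _
4: _
5: _
6: 13 -> 763
7: _
8: 197
9: _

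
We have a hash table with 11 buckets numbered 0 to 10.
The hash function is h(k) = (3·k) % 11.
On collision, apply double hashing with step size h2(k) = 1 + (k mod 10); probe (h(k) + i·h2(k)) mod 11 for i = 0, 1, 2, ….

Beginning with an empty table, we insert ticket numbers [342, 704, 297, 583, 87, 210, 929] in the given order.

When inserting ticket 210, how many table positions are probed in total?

4

Insert 342: h=3, slot 3 empty → index 3.
Insert 704: h=0, slot 0 empty → index 0.
Insert 297: h=0, h2=8, slot 0 occupied → index 8.
Insert 583: h=0, h2=4, slot 0 occupied → index 4.
Insert 87: h=8, h2=8, slot 8 occupied → index 5.
Insert 210: h=3, h2=1, slots 3,4,5 occupied → index 6.
Insert 929: h=4, h2=10, slots 4,3 occupied → index 2.
Table: [704, -, 929, 342, 583, 87, 210, -, 297, -, -]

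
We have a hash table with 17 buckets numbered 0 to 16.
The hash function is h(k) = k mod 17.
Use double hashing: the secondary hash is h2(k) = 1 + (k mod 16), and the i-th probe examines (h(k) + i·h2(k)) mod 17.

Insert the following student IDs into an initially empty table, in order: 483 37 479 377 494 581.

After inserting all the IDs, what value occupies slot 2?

479

Insert 483: h=7, slot 7 empty -> index 7.
Insert 37: h=3, slot 3 empty -> index 3.
Insert 479: h=3, h2=16, slot 3 occupied -> index 2.
Insert 377: h=3, h2=10, slot 3 occupied -> index 13.
Insert 494: h=1, slot 1 empty -> index 1.
Insert 581: h=3, h2=6, slot 3 occupied -> index 9.
Table: [_, 494, 479, 37, _, _, _, 483, _, 581, _, _, _, 377, _, _, _]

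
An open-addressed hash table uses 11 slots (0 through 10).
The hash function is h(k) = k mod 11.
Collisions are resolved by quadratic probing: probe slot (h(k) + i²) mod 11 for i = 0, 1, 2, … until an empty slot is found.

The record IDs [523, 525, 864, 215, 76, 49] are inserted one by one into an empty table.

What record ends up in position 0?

76

523 hashes to 6; slot 6 is free => place at 6.
525 hashes to 8; slot 8 is free => place at 8.
864 hashes to 6; 6 taken => place at 7.
215 hashes to 6; 6,7 taken => place at 10.
76 hashes to 10; 10 taken => place at 0.
49 hashes to 5; slot 5 is free => place at 5.
Table: [76, _, _, _, _, 49, 523, 864, 525, _, 215]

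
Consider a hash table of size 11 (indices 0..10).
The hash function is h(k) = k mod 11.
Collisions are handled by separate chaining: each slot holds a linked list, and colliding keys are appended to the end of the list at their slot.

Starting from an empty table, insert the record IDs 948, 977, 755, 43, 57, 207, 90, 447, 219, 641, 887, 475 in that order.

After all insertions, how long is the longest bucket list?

948 → bucket 2
977 → bucket 9
755 → bucket 7
43 → bucket 10
57 → bucket 2 (collision)
207 → bucket 9 (collision)
90 → bucket 2 (collision)
447 → bucket 7 (collision)
219 → bucket 10 (collision)
641 → bucket 3
887 → bucket 7 (collision)
475 → bucket 2 (collision)
Final buckets:
0: _
1: _
2: 948 -> 57 -> 90 -> 475
3: 641
4: _
5: _
6: _
7: 755 -> 447 -> 887
8: _
9: 977 -> 207
10: 43 -> 219

4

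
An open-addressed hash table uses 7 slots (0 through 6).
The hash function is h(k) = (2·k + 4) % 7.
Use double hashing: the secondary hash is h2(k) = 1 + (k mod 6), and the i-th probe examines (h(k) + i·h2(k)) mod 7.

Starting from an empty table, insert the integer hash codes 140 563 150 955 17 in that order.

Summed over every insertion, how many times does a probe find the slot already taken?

5

140 hashes to 4; slot 4 is free -> place at 4.
563 hashes to 3; slot 3 is free -> place at 3.
150 hashes to 3, h2=1; 3,4 taken -> place at 5.
955 hashes to 3, h2=2; 3,5 taken -> place at 0.
17 hashes to 3, h2=6; 3 taken -> place at 2.
Table: [955, -, 17, 563, 140, 150, -]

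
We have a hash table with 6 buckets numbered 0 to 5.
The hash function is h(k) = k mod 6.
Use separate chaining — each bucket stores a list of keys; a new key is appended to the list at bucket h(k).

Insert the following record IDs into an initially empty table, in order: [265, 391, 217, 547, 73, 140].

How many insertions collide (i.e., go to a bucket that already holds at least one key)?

265 -> bucket 1
391 -> bucket 1 (collision)
217 -> bucket 1 (collision)
547 -> bucket 1 (collision)
73 -> bucket 1 (collision)
140 -> bucket 2
Final buckets:
0: _
1: 265 -> 391 -> 217 -> 547 -> 73
2: 140
3: _
4: _
5: _

4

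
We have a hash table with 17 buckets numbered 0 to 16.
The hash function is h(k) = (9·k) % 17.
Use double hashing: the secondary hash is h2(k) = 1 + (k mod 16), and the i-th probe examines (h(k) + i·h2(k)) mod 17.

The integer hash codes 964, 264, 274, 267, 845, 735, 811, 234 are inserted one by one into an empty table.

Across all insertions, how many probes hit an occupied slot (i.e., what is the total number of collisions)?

10

964: h=6 -> slot 6
264: h=13 -> slot 13
274: h=1 -> slot 1
267: h=6, h2=12, probe 6,1,13,8 -> slot 8
845: h=6, h2=14, probe 6,3 -> slot 3
735: h=2 -> slot 2
811: h=6, h2=12, probe 6,1,13,8,3,15 -> slot 15
234: h=15, h2=11, probe 15,9 -> slot 9
Table: [∅, 274, 735, 845, ∅, ∅, 964, ∅, 267, 234, ∅, ∅, ∅, 264, ∅, 811, ∅]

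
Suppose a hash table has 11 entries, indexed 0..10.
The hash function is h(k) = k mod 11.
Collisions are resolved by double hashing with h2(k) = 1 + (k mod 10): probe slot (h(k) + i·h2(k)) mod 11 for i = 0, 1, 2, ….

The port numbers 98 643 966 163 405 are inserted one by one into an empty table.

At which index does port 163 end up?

Insert 98: h=10, slot 10 empty -> index 10.
Insert 643: h=5, slot 5 empty -> index 5.
Insert 966: h=9, slot 9 empty -> index 9.
Insert 163: h=9, h2=4, slot 9 occupied -> index 2.
Insert 405: h=9, h2=6, slot 9 occupied -> index 4.
Table: [∅, ∅, 163, ∅, 405, 643, ∅, ∅, ∅, 966, 98]

2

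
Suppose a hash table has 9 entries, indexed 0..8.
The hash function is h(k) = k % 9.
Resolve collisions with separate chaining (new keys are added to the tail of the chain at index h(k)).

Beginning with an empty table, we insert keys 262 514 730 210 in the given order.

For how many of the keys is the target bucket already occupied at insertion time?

Insert 262: h=1, bucket 1 empty → new chain.
Insert 514: h=1, bucket 1 nonempty → append to chain.
Insert 730: h=1, bucket 1 nonempty → append to chain.
Insert 210: h=3, bucket 3 empty → new chain.
Final buckets:
0: ∅
1: 262 -> 514 -> 730
2: ∅
3: 210
4: ∅
5: ∅
6: ∅
7: ∅
8: ∅

2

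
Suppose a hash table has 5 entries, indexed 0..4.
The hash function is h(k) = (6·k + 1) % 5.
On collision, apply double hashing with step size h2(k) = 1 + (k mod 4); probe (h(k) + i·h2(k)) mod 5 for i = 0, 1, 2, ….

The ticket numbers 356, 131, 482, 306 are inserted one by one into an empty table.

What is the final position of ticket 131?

1

Insert 356: h=2, slot 2 empty -> index 2.
Insert 131: h=2, h2=4, slot 2 occupied -> index 1.
Insert 482: h=3, slot 3 empty -> index 3.
Insert 306: h=2, h2=3, slot 2 occupied -> index 0.
Table: [306, 131, 356, 482, -]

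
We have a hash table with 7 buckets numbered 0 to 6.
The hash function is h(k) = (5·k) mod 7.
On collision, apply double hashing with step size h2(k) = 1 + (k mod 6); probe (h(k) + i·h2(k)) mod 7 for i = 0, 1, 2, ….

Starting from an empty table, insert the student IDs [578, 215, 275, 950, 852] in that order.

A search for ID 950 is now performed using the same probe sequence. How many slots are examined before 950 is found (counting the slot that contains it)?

578: h=6 => slot 6
215: h=4 => slot 4
275: h=3 => slot 3
950: h=4, h2=3, probe 4,0 => slot 0
852: h=4, h2=1, probe 4,5 => slot 5
Table: [950, _, _, 275, 215, 852, 578]
Lookup 950: h=4, h2=3, probe 4,0 → found at 0.

2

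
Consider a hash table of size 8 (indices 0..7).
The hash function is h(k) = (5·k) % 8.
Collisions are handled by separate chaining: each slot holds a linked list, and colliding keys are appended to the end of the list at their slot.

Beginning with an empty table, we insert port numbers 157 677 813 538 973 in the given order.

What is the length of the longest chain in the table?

4

157 → bucket 1
677 → bucket 1 (collision)
813 → bucket 1 (collision)
538 → bucket 2
973 → bucket 1 (collision)
Final buckets:
0: —
1: 157 -> 677 -> 813 -> 973
2: 538
3: —
4: —
5: —
6: —
7: —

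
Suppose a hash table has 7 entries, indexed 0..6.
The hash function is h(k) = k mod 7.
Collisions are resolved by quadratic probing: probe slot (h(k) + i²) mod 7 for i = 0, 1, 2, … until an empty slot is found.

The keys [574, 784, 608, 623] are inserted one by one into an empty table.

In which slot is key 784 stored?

1

Insert 574: h=0, slot 0 empty → index 0.
Insert 784: h=0, slot 0 occupied → index 1.
Insert 608: h=6, slot 6 empty → index 6.
Insert 623: h=0, slots 0,1 occupied → index 4.
Table: [574, 784, -, -, 623, -, 608]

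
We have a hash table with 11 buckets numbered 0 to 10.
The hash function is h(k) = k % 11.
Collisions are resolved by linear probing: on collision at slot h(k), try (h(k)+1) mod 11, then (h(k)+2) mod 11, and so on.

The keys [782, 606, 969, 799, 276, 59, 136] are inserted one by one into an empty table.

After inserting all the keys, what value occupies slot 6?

782 hashes to 1; slot 1 is free -> place at 1.
606 hashes to 1; 1 taken -> place at 2.
969 hashes to 1; 1,2 taken -> place at 3.
799 hashes to 7; slot 7 is free -> place at 7.
276 hashes to 1; 1,2,3 taken -> place at 4.
59 hashes to 4; 4 taken -> place at 5.
136 hashes to 4; 4,5 taken -> place at 6.
Table: [_, 782, 606, 969, 276, 59, 136, 799, _, _, _]

136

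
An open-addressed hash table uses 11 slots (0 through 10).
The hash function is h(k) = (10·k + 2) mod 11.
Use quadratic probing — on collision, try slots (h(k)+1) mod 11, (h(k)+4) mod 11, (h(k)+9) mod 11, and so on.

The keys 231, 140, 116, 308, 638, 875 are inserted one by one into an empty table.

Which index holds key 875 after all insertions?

8

231: h=2 => slot 2
140: h=5 => slot 5
116: h=7 => slot 7
308: h=2, probe 2,3 => slot 3
638: h=2, probe 2,3,6 => slot 6
875: h=7, probe 7,8 => slot 8
Table: [., ., 231, 308, ., 140, 638, 116, 875, ., .]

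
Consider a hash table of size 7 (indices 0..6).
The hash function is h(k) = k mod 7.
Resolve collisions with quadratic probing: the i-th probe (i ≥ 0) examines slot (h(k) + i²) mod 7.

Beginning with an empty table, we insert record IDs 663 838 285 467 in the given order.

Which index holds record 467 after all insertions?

663 hashes to 5; slot 5 is free -> place at 5.
838 hashes to 5; 5 taken -> place at 6.
285 hashes to 5; 5,6 taken -> place at 2.
467 hashes to 5; 5,6,2 taken -> place at 0.
Table: [467, -, 285, -, -, 663, 838]

0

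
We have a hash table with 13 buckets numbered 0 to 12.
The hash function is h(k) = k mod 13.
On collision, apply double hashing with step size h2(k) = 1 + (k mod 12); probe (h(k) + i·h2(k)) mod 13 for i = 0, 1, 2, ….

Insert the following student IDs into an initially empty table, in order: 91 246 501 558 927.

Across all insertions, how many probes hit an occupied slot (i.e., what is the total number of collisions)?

1

Insert 91: h=0, slot 0 empty => index 0.
Insert 246: h=12, slot 12 empty => index 12.
Insert 501: h=7, slot 7 empty => index 7.
Insert 558: h=12, h2=7, slot 12 occupied => index 6.
Insert 927: h=4, slot 4 empty => index 4.
Table: [91, -, -, -, 927, -, 558, 501, -, -, -, -, 246]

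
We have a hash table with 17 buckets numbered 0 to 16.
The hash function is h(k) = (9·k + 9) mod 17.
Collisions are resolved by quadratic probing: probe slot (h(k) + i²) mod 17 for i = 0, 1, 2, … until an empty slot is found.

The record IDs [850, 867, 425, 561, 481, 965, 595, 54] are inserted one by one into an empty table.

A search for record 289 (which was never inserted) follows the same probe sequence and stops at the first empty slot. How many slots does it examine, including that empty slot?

850: h=9 → slot 9
867: h=9, probe 9,10 → slot 10
425: h=9, probe 9,10,13 → slot 13
561: h=9, probe 9,10,13,1 → slot 1
481: h=3 → slot 3
965: h=7 → slot 7
595: h=9, probe 9,10,13,1,8 → slot 8
54: h=2 → slot 2
Table: [-, 561, 54, 481, -, -, -, 965, 595, 850, 867, -, -, 425, -, -, -]
Lookup 289: h=9, probe 9,10,13,1,8,0 → slot 0 empty, not found.

6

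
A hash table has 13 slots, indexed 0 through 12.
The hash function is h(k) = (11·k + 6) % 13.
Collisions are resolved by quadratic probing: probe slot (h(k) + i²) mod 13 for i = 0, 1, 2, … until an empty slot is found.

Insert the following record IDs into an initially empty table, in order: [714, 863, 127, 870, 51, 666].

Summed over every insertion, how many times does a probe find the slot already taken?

714: h=8 → slot 8
863: h=9 → slot 9
127: h=12 → slot 12
870: h=8, probe 8,9,12,4 → slot 4
51: h=8, probe 8,9,12,4,11 → slot 11
666: h=0 → slot 0
Table: [666, ., ., ., 870, ., ., ., 714, 863, ., 51, 127]

7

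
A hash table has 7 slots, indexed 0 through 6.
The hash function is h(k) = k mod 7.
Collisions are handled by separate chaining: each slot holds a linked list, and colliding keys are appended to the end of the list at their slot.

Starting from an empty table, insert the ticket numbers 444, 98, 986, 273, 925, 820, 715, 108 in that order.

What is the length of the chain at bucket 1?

Insert 444: h=3, bucket 3 empty → new chain.
Insert 98: h=0, bucket 0 empty → new chain.
Insert 986: h=6, bucket 6 empty → new chain.
Insert 273: h=0, bucket 0 nonempty → append to chain.
Insert 925: h=1, bucket 1 empty → new chain.
Insert 820: h=1, bucket 1 nonempty → append to chain.
Insert 715: h=1, bucket 1 nonempty → append to chain.
Insert 108: h=3, bucket 3 nonempty → append to chain.
Final buckets:
0: 98 -> 273
1: 925 -> 820 -> 715
2: -
3: 444 -> 108
4: -
5: -
6: 986

3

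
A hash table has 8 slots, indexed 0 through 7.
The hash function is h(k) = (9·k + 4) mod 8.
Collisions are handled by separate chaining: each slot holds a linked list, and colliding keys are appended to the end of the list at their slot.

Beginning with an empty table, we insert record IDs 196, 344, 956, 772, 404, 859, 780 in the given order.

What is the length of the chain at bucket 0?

5

Insert 196: h=0, bucket 0 empty → new chain.
Insert 344: h=4, bucket 4 empty → new chain.
Insert 956: h=0, bucket 0 nonempty → append to chain.
Insert 772: h=0, bucket 0 nonempty → append to chain.
Insert 404: h=0, bucket 0 nonempty → append to chain.
Insert 859: h=7, bucket 7 empty → new chain.
Insert 780: h=0, bucket 0 nonempty → append to chain.
Final buckets:
0: 196 -> 956 -> 772 -> 404 -> 780
1: ∅
2: ∅
3: ∅
4: 344
5: ∅
6: ∅
7: 859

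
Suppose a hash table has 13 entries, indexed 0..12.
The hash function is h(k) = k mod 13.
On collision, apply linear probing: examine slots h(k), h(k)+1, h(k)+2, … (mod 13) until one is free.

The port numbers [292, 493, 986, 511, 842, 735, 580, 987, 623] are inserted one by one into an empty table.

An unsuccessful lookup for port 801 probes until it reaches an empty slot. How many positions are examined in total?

292 hashes to 6; slot 6 is free -> place at 6.
493 hashes to 12; slot 12 is free -> place at 12.
986 hashes to 11; slot 11 is free -> place at 11.
511 hashes to 4; slot 4 is free -> place at 4.
842 hashes to 10; slot 10 is free -> place at 10.
735 hashes to 7; slot 7 is free -> place at 7.
580 hashes to 8; slot 8 is free -> place at 8.
987 hashes to 12; 12 taken -> place at 0.
623 hashes to 12; 12,0 taken -> place at 1.
Table: [987, 623, —, —, 511, —, 292, 735, 580, —, 842, 986, 493]
Lookup 801: h=8, probe 8,9 → slot 9 empty, not found.

2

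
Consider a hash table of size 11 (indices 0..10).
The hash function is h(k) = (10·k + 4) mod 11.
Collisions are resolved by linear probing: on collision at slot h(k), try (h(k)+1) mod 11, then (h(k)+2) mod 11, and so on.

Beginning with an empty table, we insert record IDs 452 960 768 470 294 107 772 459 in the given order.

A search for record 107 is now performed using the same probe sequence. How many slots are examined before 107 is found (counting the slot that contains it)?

3

452: h=3 → slot 3
960: h=1 → slot 1
768: h=6 → slot 6
470: h=7 → slot 7
294: h=7, probe 7,8 → slot 8
107: h=7, probe 7,8,9 → slot 9
772: h=2 → slot 2
459: h=7, probe 7,8,9,10 → slot 10
Table: [., 960, 772, 452, ., ., 768, 470, 294, 107, 459]
Lookup 107: h=7, probe 7,8,9 → found at 9.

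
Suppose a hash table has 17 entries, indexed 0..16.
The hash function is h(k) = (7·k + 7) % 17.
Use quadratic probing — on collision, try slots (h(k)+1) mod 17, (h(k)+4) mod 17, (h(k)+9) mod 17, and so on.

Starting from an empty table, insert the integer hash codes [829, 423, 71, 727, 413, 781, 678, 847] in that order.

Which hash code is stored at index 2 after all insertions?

829 hashes to 13; slot 13 is free => place at 13.
423 hashes to 10; slot 10 is free => place at 10.
71 hashes to 11; slot 11 is free => place at 11.
727 hashes to 13; 13 taken => place at 14.
413 hashes to 8; slot 8 is free => place at 8.
781 hashes to 0; slot 0 is free => place at 0.
678 hashes to 10; 10,11,14 taken => place at 2.
847 hashes to 3; slot 3 is free => place at 3.
Table: [781, ∅, 678, 847, ∅, ∅, ∅, ∅, 413, ∅, 423, 71, ∅, 829, 727, ∅, ∅]

678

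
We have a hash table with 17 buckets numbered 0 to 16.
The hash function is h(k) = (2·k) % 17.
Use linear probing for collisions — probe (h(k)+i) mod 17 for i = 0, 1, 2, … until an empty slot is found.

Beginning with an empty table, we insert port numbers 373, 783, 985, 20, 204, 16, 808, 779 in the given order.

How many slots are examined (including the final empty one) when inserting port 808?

373 hashes to 15; slot 15 is free -> place at 15.
783 hashes to 2; slot 2 is free -> place at 2.
985 hashes to 15; 15 taken -> place at 16.
20 hashes to 6; slot 6 is free -> place at 6.
204 hashes to 0; slot 0 is free -> place at 0.
16 hashes to 15; 15,16,0 taken -> place at 1.
808 hashes to 1; 1,2 taken -> place at 3.
779 hashes to 11; slot 11 is free -> place at 11.
Table: [204, 16, 783, 808, _, _, 20, _, _, _, _, 779, _, _, _, 373, 985]

3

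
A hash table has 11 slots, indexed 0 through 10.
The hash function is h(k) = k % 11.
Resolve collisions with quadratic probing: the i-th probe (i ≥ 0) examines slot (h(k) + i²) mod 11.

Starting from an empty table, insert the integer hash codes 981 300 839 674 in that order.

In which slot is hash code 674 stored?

7

981 hashes to 2; slot 2 is free => place at 2.
300 hashes to 3; slot 3 is free => place at 3.
839 hashes to 3; 3 taken => place at 4.
674 hashes to 3; 3,4 taken => place at 7.
Table: [∅, ∅, 981, 300, 839, ∅, ∅, 674, ∅, ∅, ∅]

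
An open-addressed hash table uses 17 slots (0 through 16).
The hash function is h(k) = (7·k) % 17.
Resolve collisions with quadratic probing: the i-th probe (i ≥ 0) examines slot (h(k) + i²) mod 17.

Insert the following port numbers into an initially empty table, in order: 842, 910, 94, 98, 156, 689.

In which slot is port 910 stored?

Insert 842: h=12, slot 12 empty -> index 12.
Insert 910: h=12, slot 12 occupied -> index 13.
Insert 94: h=12, slots 12,13 occupied -> index 16.
Insert 98: h=6, slot 6 empty -> index 6.
Insert 156: h=4, slot 4 empty -> index 4.
Insert 689: h=12, slots 12,13,16,4 occupied -> index 11.
Table: [∅, ∅, ∅, ∅, 156, ∅, 98, ∅, ∅, ∅, ∅, 689, 842, 910, ∅, ∅, 94]

13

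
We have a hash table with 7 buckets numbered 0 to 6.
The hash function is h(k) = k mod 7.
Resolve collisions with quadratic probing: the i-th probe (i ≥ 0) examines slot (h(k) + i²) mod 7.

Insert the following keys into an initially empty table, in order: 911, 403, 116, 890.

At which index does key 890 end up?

2

911: h=1 -> slot 1
403: h=4 -> slot 4
116: h=4, probe 4,5 -> slot 5
890: h=1, probe 1,2 -> slot 2
Table: [_, 911, 890, _, 403, 116, _]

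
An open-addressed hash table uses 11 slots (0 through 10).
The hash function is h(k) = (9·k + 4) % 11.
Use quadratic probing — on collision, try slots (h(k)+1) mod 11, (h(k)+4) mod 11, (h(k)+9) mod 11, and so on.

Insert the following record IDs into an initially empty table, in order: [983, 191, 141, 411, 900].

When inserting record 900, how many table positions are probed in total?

3

Insert 983: h=7, slot 7 empty => index 7.
Insert 191: h=7, slot 7 occupied => index 8.
Insert 141: h=8, slot 8 occupied => index 9.
Insert 411: h=7, slots 7,8 occupied => index 0.
Insert 900: h=8, slots 8,9 occupied => index 1.
Table: [411, 900, ∅, ∅, ∅, ∅, ∅, 983, 191, 141, ∅]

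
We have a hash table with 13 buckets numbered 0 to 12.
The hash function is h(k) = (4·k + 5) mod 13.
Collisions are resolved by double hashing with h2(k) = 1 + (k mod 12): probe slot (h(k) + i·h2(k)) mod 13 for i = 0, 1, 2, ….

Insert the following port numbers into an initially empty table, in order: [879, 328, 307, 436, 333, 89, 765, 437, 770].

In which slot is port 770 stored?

0

Insert 879: h=11, slot 11 empty → index 11.
Insert 328: h=4, slot 4 empty → index 4.
Insert 307: h=11, h2=8, slot 11 occupied → index 6.
Insert 436: h=7, slot 7 empty → index 7.
Insert 333: h=11, h2=10, slot 11 occupied → index 8.
Insert 89: h=10, slot 10 empty → index 10.
Insert 765: h=10, h2=10, slots 10,7,4 occupied → index 1.
Insert 437: h=11, h2=6, slots 11,4,10 occupied → index 3.
Insert 770: h=4, h2=3, slots 4,7,10 occupied → index 0.
Table: [770, 765, _, 437, 328, _, 307, 436, 333, _, 89, 879, _]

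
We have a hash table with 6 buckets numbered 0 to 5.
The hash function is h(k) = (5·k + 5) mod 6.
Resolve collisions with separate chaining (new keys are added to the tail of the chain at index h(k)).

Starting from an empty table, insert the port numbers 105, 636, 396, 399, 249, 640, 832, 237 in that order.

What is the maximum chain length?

Insert 105: h=2, bucket 2 empty -> new chain.
Insert 636: h=5, bucket 5 empty -> new chain.
Insert 396: h=5, bucket 5 nonempty -> append to chain.
Insert 399: h=2, bucket 2 nonempty -> append to chain.
Insert 249: h=2, bucket 2 nonempty -> append to chain.
Insert 640: h=1, bucket 1 empty -> new chain.
Insert 832: h=1, bucket 1 nonempty -> append to chain.
Insert 237: h=2, bucket 2 nonempty -> append to chain.
Final buckets:
0: _
1: 640 -> 832
2: 105 -> 399 -> 249 -> 237
3: _
4: _
5: 636 -> 396

4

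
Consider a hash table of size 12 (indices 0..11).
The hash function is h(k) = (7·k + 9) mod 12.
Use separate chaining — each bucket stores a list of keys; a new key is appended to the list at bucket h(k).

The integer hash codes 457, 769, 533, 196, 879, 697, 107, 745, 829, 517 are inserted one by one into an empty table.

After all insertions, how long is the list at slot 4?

6

Insert 457: h=4, bucket 4 empty → new chain.
Insert 769: h=4, bucket 4 nonempty → append to chain.
Insert 533: h=8, bucket 8 empty → new chain.
Insert 196: h=1, bucket 1 empty → new chain.
Insert 879: h=6, bucket 6 empty → new chain.
Insert 697: h=4, bucket 4 nonempty → append to chain.
Insert 107: h=2, bucket 2 empty → new chain.
Insert 745: h=4, bucket 4 nonempty → append to chain.
Insert 829: h=4, bucket 4 nonempty → append to chain.
Insert 517: h=4, bucket 4 nonempty → append to chain.
Final buckets:
0: ∅
1: 196
2: 107
3: ∅
4: 457 -> 769 -> 697 -> 745 -> 829 -> 517
5: ∅
6: 879
7: ∅
8: 533
9: ∅
10: ∅
11: ∅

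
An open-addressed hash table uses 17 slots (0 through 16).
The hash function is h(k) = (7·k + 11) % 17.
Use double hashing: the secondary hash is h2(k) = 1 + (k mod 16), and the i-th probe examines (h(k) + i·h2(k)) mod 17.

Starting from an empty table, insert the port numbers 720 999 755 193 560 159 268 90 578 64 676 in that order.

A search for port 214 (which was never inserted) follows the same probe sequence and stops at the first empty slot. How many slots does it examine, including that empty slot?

720: h=2 → slot 2
999: h=0 → slot 0
755: h=9 → slot 9
193: h=2, h2=2, probe 2,4 → slot 4
560: h=4, h2=1, probe 4,5 → slot 5
159: h=2, h2=16, probe 2,1 → slot 1
268: h=0, h2=13, probe 0,13 → slot 13
90: h=12 → slot 12
578: h=11 → slot 11
64: h=0, h2=1, probe 0,1,2,3 → slot 3
676: h=0, h2=5, probe 0,5,10 → slot 10
Table: [999, 159, 720, 64, 193, 560, —, —, —, 755, 676, 578, 90, 268, —, —, —]
Lookup 214: h=13, h2=7, probe 13,3,10,0,7 → slot 7 empty, not found.

5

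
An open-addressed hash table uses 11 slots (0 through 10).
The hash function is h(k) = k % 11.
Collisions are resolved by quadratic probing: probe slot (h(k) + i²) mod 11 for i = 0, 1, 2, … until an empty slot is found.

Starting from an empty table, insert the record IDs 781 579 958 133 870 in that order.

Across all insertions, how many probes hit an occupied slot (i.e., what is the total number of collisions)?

3

781 hashes to 0; slot 0 is free → place at 0.
579 hashes to 7; slot 7 is free → place at 7.
958 hashes to 1; slot 1 is free → place at 1.
133 hashes to 1; 1 taken → place at 2.
870 hashes to 1; 1,2 taken → place at 5.
Table: [781, 958, 133, ∅, ∅, 870, ∅, 579, ∅, ∅, ∅]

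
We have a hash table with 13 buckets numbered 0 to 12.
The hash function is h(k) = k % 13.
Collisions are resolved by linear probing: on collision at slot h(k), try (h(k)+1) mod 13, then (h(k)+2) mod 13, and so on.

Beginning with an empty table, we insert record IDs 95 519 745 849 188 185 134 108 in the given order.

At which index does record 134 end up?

8

95 hashes to 4; slot 4 is free -> place at 4.
519 hashes to 12; slot 12 is free -> place at 12.
745 hashes to 4; 4 taken -> place at 5.
849 hashes to 4; 4,5 taken -> place at 6.
188 hashes to 6; 6 taken -> place at 7.
185 hashes to 3; slot 3 is free -> place at 3.
134 hashes to 4; 4,5,6,7 taken -> place at 8.
108 hashes to 4; 4,5,6,7,8 taken -> place at 9.
Table: [—, —, —, 185, 95, 745, 849, 188, 134, 108, —, —, 519]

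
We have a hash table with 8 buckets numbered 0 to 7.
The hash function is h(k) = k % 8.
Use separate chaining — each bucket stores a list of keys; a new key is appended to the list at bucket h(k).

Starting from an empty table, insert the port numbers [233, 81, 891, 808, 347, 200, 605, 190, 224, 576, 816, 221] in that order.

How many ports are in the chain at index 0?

5

233 → bucket 1
81 → bucket 1 (collision)
891 → bucket 3
808 → bucket 0
347 → bucket 3 (collision)
200 → bucket 0 (collision)
605 → bucket 5
190 → bucket 6
224 → bucket 0 (collision)
576 → bucket 0 (collision)
816 → bucket 0 (collision)
221 → bucket 5 (collision)
Final buckets:
0: 808 -> 200 -> 224 -> 576 -> 816
1: 233 -> 81
2: —
3: 891 -> 347
4: —
5: 605 -> 221
6: 190
7: —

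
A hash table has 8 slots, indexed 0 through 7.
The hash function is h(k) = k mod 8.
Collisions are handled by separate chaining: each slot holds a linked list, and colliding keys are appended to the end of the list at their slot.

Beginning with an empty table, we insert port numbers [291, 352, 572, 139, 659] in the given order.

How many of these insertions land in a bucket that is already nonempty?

2

Insert 291: h=3, bucket 3 empty → new chain.
Insert 352: h=0, bucket 0 empty → new chain.
Insert 572: h=4, bucket 4 empty → new chain.
Insert 139: h=3, bucket 3 nonempty → append to chain.
Insert 659: h=3, bucket 3 nonempty → append to chain.
Final buckets:
0: 352
1: -
2: -
3: 291 -> 139 -> 659
4: 572
5: -
6: -
7: -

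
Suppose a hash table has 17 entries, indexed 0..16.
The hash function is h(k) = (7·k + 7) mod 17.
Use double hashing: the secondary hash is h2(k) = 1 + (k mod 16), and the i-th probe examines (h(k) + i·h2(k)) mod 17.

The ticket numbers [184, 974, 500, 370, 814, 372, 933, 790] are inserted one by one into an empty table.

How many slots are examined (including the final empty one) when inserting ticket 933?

184 hashes to 3; slot 3 is free → place at 3.
974 hashes to 8; slot 8 is free → place at 8.
500 hashes to 5; slot 5 is free → place at 5.
370 hashes to 13; slot 13 is free → place at 13.
814 hashes to 10; slot 10 is free → place at 10.
372 hashes to 10, h2=5; 10 taken → place at 15.
933 hashes to 10, h2=6; 10 taken → place at 16.
790 hashes to 12; slot 12 is free → place at 12.
Table: [-, -, -, 184, -, 500, -, -, 974, -, 814, -, 790, 370, -, 372, 933]

2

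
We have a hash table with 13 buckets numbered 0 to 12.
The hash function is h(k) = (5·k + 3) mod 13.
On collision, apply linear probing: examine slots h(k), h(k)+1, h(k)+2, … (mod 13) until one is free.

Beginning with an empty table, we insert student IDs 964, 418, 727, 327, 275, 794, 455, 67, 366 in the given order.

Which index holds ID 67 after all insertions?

5

964 hashes to 0; slot 0 is free -> place at 0.
418 hashes to 0; 0 taken -> place at 1.
727 hashes to 11; slot 11 is free -> place at 11.
327 hashes to 0; 0,1 taken -> place at 2.
275 hashes to 0; 0,1,2 taken -> place at 3.
794 hashes to 8; slot 8 is free -> place at 8.
455 hashes to 3; 3 taken -> place at 4.
67 hashes to 0; 0,1,2,3,4 taken -> place at 5.
366 hashes to 0; 0,1,2,3,4,5 taken -> place at 6.
Table: [964, 418, 327, 275, 455, 67, 366, ∅, 794, ∅, ∅, 727, ∅]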